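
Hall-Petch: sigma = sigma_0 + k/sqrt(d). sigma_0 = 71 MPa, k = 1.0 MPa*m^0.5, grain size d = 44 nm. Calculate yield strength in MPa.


d = 44 nm = 4.4e-08 m
sqrt(d) = 0.0002097618
Hall-Petch contribution = k / sqrt(d) = 1.0 / 0.0002097618 = 4767.3 MPa
sigma = sigma_0 + k/sqrt(d) = 71 + 4767.3 = 4838.3 MPa

4838.3


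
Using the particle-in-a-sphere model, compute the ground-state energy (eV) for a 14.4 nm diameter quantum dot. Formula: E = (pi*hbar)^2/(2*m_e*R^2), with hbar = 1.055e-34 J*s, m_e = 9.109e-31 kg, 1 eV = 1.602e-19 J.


Radius R = 14.4/2 = 7.2 nm = 7.2e-09 m
E = (pi * 1.055e-34)^2 / (2 * 9.109e-31 * (7.2e-09)^2)
E(J) = 1.16316e-21
E = E(J) / 1.602e-19 = 0.0073 eV

0.0073


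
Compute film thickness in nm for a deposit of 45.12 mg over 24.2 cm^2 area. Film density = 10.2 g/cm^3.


Convert: m = 45.12 mg = 4.5120e-05 kg, A = 24.2 cm^2 = 2.4200e-03 m^2, rho = 10.2 g/cm^3 = 10200 kg/m^3
t = m / (A * rho)
t = 4.5120e-05 / (2.4200e-03 * 10200)
t = 1.8279e-06 m = 1827.9 nm

1827.9


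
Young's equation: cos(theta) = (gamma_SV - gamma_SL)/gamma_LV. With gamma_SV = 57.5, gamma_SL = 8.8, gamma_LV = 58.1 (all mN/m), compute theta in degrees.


cos(theta) = (gamma_SV - gamma_SL) / gamma_LV
cos(theta) = (57.5 - 8.8) / 58.1
cos(theta) = 0.83821
theta = arccos(0.83821) = 33.05 degrees

33.05


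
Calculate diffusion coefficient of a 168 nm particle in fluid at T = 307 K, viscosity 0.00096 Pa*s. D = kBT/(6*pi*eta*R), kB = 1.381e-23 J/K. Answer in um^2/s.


Radius R = 168/2 = 84 nm = 8.4e-08 m
D = kB*T / (6*pi*eta*R)
D = 1.381e-23 * 307 / (6 * pi * 0.00096 * 8.4e-08)
D = 2.7892e-12 m^2/s = 2.789 um^2/s

2.789


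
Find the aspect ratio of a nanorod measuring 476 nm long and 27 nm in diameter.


Aspect ratio AR = length / diameter
AR = 476 / 27
AR = 17.63

17.63


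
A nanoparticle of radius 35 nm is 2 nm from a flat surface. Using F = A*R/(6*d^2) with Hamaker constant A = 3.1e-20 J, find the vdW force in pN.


Convert to SI: R = 35 nm = 3.5e-08 m, d = 2 nm = 2e-09 m
F = A * R / (6 * d^2)
F = 3.1e-20 * 3.5e-08 / (6 * (2e-09)^2)
F = 4.52083e-11 N = 45.208 pN

45.208


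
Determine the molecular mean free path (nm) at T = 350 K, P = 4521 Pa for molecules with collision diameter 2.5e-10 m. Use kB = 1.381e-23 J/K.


Mean free path: lambda = kB*T / (sqrt(2) * pi * d^2 * P)
lambda = 1.381e-23 * 350 / (sqrt(2) * pi * (2.5e-10)^2 * 4521)
lambda = 3.85019e-06 m
lambda = 3850.19 nm

3850.19


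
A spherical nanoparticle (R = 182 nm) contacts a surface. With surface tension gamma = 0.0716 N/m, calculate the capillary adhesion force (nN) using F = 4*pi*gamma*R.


Convert radius: R = 182 nm = 1.82e-07 m
F = 4 * pi * gamma * R
F = 4 * pi * 0.0716 * 1.82e-07
F = 1.63755e-07 N = 163.7549 nN

163.7549


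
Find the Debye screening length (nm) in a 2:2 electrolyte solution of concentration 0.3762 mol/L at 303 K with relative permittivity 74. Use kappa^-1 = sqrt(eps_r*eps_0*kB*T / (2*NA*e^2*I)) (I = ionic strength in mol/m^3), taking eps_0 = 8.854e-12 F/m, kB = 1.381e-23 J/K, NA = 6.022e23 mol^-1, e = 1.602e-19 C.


Ionic strength I = 0.3762 * 2^2 * 1000 = 1504.8 mol/m^3
kappa^-1 = sqrt(74 * 8.854e-12 * 1.381e-23 * 303 / (2 * 6.022e23 * (1.602e-19)^2 * 1504.8))
kappa^-1 = 0.243 nm

0.243


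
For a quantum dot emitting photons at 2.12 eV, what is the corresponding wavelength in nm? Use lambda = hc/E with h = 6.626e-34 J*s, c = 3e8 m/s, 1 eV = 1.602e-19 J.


Convert energy: E = 2.12 eV = 2.12 * 1.602e-19 = 3.39624e-19 J
lambda = h*c / E = 6.626e-34 * 3e8 / 3.39624e-19
lambda = 5.85294e-07 m = 585.3 nm

585.3


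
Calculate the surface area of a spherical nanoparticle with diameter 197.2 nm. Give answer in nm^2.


Radius r = 197.2/2 = 98.6 nm
Surface area SA = 4 * pi * r^2
SA = 4 * pi * (98.6)^2
SA = 122169.75 nm^2

122169.75


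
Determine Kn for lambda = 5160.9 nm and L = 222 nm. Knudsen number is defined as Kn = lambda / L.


Knudsen number Kn = lambda / L
Kn = 5160.9 / 222
Kn = 23.2473

23.2473


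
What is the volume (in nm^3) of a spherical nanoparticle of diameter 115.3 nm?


Radius r = 115.3/2 = 57.65 nm
Volume V = (4/3) * pi * r^3
V = (4/3) * pi * (57.65)^3
V = 802576.69 nm^3

802576.69


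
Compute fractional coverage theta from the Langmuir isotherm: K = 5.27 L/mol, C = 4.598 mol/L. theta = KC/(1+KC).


Langmuir isotherm: theta = K*C / (1 + K*C)
K*C = 5.27 * 4.598 = 24.23146
theta = 24.23146 / (1 + 24.23146) = 24.23146 / 25.23146
theta = 0.9604

0.9604


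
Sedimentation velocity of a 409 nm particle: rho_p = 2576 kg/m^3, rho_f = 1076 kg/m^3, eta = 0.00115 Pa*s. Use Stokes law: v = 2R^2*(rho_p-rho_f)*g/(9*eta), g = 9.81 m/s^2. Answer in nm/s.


Radius R = 409/2 nm = 2.045e-07 m
Density difference = 2576 - 1076 = 1500 kg/m^3
v = 2 * R^2 * (rho_p - rho_f) * g / (9 * eta)
v = 2 * (2.045e-07)^2 * 1500 * 9.81 / (9 * 0.00115)
v = 1.18915e-07 m/s = 118.915 nm/s

118.915


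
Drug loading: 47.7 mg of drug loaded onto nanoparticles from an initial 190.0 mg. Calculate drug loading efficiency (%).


Drug loading efficiency = (drug loaded / drug initial) * 100
DLE = 47.7 / 190.0 * 100
DLE = 0.2511 * 100
DLE = 25.11%

25.11


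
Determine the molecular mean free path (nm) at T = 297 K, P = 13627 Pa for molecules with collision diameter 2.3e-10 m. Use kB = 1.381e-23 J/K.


Mean free path: lambda = kB*T / (sqrt(2) * pi * d^2 * P)
lambda = 1.381e-23 * 297 / (sqrt(2) * pi * (2.3e-10)^2 * 13627)
lambda = 1.28065e-06 m
lambda = 1280.65 nm

1280.65


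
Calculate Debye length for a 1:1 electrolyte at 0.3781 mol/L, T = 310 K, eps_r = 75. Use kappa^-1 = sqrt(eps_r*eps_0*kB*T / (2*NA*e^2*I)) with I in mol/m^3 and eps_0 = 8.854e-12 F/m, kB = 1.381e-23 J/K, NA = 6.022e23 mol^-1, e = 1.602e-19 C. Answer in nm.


Ionic strength I = 0.3781 * 1^2 * 1000 = 378.1 mol/m^3
kappa^-1 = sqrt(75 * 8.854e-12 * 1.381e-23 * 310 / (2 * 6.022e23 * (1.602e-19)^2 * 378.1))
kappa^-1 = 0.493 nm

0.493


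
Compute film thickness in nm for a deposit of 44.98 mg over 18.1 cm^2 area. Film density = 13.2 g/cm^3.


Convert: m = 44.98 mg = 4.4980e-05 kg, A = 18.1 cm^2 = 1.8100e-03 m^2, rho = 13.2 g/cm^3 = 13200 kg/m^3
t = m / (A * rho)
t = 4.4980e-05 / (1.8100e-03 * 13200)
t = 1.8826e-06 m = 1882.6 nm

1882.6


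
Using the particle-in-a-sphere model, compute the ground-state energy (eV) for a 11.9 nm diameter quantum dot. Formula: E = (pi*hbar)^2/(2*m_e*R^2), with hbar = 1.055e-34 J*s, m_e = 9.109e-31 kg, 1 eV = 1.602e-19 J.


Radius R = 11.9/2 = 5.95 nm = 5.95e-09 m
E = (pi * 1.055e-34)^2 / (2 * 9.109e-31 * (5.95e-09)^2)
E(J) = 1.70322e-21
E = E(J) / 1.602e-19 = 0.0106 eV

0.0106


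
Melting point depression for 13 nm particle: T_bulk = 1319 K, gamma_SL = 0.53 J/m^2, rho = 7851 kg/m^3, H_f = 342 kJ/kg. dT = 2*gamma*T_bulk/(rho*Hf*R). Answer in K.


Radius R = 13/2 = 6.5 nm = 6.5e-09 m
Convert H_f = 342 kJ/kg = 342000 J/kg
dT = 2 * gamma_SL * T_bulk / (rho * H_f * R)
dT = 2 * 0.53 * 1319 / (7851 * 342000 * 6.5e-09)
dT = 80.1 K

80.1


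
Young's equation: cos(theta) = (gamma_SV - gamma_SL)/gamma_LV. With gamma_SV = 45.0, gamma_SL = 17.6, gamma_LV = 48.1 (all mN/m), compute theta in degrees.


cos(theta) = (gamma_SV - gamma_SL) / gamma_LV
cos(theta) = (45.0 - 17.6) / 48.1
cos(theta) = 0.569647
theta = arccos(0.569647) = 55.27 degrees

55.27


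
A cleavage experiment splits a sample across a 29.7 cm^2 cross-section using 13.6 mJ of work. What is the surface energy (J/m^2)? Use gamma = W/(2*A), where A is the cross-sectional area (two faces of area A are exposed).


Convert: A = 29.7 cm^2 = 0.00297 m^2, W = 13.6 mJ = 0.0136 J
Cleaving exposes two faces of area A, so total new surface = 2*A and gamma = W / (2*A)
gamma = 0.0136 / (2 * 0.00297)
gamma = 2.29 J/m^2

2.29


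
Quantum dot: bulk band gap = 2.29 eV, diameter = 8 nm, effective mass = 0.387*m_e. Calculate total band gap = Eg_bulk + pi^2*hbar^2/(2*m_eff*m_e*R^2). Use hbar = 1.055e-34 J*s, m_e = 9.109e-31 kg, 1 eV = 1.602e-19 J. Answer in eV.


Radius R = 8/2 nm = 4e-09 m
Confinement energy dE = pi^2 * hbar^2 / (2 * m_eff * m_e * R^2)
dE = pi^2 * (1.055e-34)^2 / (2 * 0.387 * 9.109e-31 * (4e-09)^2) J, divided by 1.602e-19 J/eV
dE = 0.0608 eV
Total band gap = E_g(bulk) + dE = 2.29 + 0.0608 = 2.3508 eV

2.3508


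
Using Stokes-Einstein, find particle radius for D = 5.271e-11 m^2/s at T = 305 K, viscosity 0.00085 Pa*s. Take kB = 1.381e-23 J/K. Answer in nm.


Stokes-Einstein: R = kB*T / (6*pi*eta*D)
R = 1.381e-23 * 305 / (6 * pi * 0.00085 * 5.271e-11)
R = 4.98747e-09 m = 4.99 nm

4.99


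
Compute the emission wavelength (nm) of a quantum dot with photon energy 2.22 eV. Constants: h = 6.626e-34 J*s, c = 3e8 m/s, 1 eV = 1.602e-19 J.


Convert energy: E = 2.22 eV = 2.22 * 1.602e-19 = 3.55644e-19 J
lambda = h*c / E = 6.626e-34 * 3e8 / 3.55644e-19
lambda = 5.5893e-07 m = 558.9 nm

558.9


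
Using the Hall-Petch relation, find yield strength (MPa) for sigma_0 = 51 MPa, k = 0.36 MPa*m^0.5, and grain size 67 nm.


d = 67 nm = 6.7e-08 m
sqrt(d) = 0.0002588436
Hall-Petch contribution = k / sqrt(d) = 0.36 / 0.0002588436 = 1390.8 MPa
sigma = sigma_0 + k/sqrt(d) = 51 + 1390.8 = 1441.8 MPa

1441.8


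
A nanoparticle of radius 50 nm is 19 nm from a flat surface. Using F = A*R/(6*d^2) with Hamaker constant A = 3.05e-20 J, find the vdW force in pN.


Convert to SI: R = 50 nm = 5e-08 m, d = 19 nm = 1.9e-08 m
F = A * R / (6 * d^2)
F = 3.05e-20 * 5e-08 / (6 * (1.9e-08)^2)
F = 7.04063e-13 N = 0.704 pN

0.704


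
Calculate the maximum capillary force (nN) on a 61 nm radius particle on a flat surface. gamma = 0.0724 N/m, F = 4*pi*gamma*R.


Convert radius: R = 61 nm = 6.1e-08 m
F = 4 * pi * gamma * R
F = 4 * pi * 0.0724 * 6.1e-08
F = 5.54981e-08 N = 55.4981 nN

55.4981


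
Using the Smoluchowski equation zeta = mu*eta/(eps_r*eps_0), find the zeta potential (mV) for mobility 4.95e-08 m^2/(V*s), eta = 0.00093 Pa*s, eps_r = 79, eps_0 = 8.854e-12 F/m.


Smoluchowski equation: zeta = mu * eta / (eps_r * eps_0)
zeta = 4.95e-08 * 0.00093 / (79 * 8.854e-12)
zeta = 0.065814 V = 65.81 mV

65.81


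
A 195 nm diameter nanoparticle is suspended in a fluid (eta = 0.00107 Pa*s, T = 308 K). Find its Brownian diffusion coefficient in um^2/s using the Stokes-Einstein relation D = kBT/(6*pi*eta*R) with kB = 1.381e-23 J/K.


Radius R = 195/2 = 97.5 nm = 9.75e-08 m
D = kB*T / (6*pi*eta*R)
D = 1.381e-23 * 308 / (6 * pi * 0.00107 * 9.75e-08)
D = 2.16299e-12 m^2/s = 2.163 um^2/s

2.163


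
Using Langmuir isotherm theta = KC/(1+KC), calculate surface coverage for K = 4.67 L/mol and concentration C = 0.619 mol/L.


Langmuir isotherm: theta = K*C / (1 + K*C)
K*C = 4.67 * 0.619 = 2.89073
theta = 2.89073 / (1 + 2.89073) = 2.89073 / 3.89073
theta = 0.743

0.743


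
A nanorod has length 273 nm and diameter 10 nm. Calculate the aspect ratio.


Aspect ratio AR = length / diameter
AR = 273 / 10
AR = 27.3

27.3


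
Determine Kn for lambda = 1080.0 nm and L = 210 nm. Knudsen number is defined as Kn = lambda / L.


Knudsen number Kn = lambda / L
Kn = 1080.0 / 210
Kn = 5.1429

5.1429


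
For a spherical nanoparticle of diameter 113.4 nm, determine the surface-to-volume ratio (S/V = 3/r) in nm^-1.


Radius r = 113.4/2 = 56.7 nm
S/V = 3 / r = 3 / 56.7
S/V = 0.0529 nm^-1

0.0529


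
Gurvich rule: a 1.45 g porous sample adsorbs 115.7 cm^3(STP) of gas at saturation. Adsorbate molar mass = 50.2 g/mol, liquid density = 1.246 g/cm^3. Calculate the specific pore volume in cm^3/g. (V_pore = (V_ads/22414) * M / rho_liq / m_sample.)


Moles adsorbed n = V_ads / 22414 = 115.7 / 22414 = 5.161952e-03 mol
Liquid volume V_liq = n * M / rho_liq = 5.161952e-03 * 50.2 / 1.246 = 0.20797 cm^3
Specific pore volume V_pore = V_liq / m_sample = 0.20797 / 1.45
V_pore = 0.1434 cm^3/g

0.1434


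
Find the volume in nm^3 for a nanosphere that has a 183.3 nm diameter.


Radius r = 183.3/2 = 91.65 nm
Volume V = (4/3) * pi * r^3
V = (4/3) * pi * (91.65)^3
V = 3224675.49 nm^3

3224675.49


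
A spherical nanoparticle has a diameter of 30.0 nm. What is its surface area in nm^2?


Radius r = 30.0/2 = 15 nm
Surface area SA = 4 * pi * r^2
SA = 4 * pi * (15)^2
SA = 2827.43 nm^2

2827.43


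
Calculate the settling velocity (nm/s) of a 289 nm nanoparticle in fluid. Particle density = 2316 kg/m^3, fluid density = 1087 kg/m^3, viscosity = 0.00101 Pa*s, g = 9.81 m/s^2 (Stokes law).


Radius R = 289/2 nm = 1.445e-07 m
Density difference = 2316 - 1087 = 1229 kg/m^3
v = 2 * R^2 * (rho_p - rho_f) * g / (9 * eta)
v = 2 * (1.445e-07)^2 * 1229 * 9.81 / (9 * 0.00101)
v = 5.53889e-08 m/s = 55.3889 nm/s

55.3889


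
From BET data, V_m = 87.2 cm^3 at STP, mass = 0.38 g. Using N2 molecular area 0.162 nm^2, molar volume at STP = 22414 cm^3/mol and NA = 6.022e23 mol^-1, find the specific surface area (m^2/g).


Number of moles in monolayer = V_m / 22414 = 87.2 / 22414 = 0.00389043
Number of molecules = moles * NA = 0.00389043 * 6.022e23
SA = molecules * sigma / mass
SA = (87.2 / 22414) * 6.022e23 * 0.162e-18 / 0.38
SA = 998.8 m^2/g

998.8


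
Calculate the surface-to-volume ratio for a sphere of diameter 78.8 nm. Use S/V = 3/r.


Radius r = 78.8/2 = 39.4 nm
S/V = 3 / r = 3 / 39.4
S/V = 0.0761 nm^-1

0.0761


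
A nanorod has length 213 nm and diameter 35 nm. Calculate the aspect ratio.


Aspect ratio AR = length / diameter
AR = 213 / 35
AR = 6.09

6.09


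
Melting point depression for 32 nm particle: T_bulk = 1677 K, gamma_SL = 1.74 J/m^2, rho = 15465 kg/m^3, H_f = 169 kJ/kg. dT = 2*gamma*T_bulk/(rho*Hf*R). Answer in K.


Radius R = 32/2 = 16 nm = 1.6e-08 m
Convert H_f = 169 kJ/kg = 169000 J/kg
dT = 2 * gamma_SL * T_bulk / (rho * H_f * R)
dT = 2 * 1.74 * 1677 / (15465 * 169000 * 1.6e-08)
dT = 139.6 K

139.6


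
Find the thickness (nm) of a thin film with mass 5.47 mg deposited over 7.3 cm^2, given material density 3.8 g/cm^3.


Convert: m = 5.47 mg = 5.4700e-06 kg, A = 7.3 cm^2 = 7.3000e-04 m^2, rho = 3.8 g/cm^3 = 3800 kg/m^3
t = m / (A * rho)
t = 5.4700e-06 / (7.3000e-04 * 3800)
t = 1.9719e-06 m = 1971.9 nm

1971.9


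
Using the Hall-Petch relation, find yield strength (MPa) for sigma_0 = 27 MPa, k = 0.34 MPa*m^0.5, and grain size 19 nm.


d = 19 nm = 1.9e-08 m
sqrt(d) = 0.0001378405
Hall-Petch contribution = k / sqrt(d) = 0.34 / 0.0001378405 = 2466.6 MPa
sigma = sigma_0 + k/sqrt(d) = 27 + 2466.6 = 2493.6 MPa

2493.6


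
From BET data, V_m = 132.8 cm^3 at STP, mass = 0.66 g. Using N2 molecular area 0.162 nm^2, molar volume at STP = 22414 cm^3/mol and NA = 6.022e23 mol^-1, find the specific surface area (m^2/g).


Number of moles in monolayer = V_m / 22414 = 132.8 / 22414 = 0.00592487
Number of molecules = moles * NA = 0.00592487 * 6.022e23
SA = molecules * sigma / mass
SA = (132.8 / 22414) * 6.022e23 * 0.162e-18 / 0.66
SA = 875.8 m^2/g

875.8


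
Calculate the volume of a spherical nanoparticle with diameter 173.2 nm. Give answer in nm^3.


Radius r = 173.2/2 = 86.6 nm
Volume V = (4/3) * pi * r^3
V = (4/3) * pi * (86.6)^3
V = 2720459.63 nm^3

2720459.63


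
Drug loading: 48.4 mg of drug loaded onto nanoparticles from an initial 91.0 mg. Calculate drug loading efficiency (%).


Drug loading efficiency = (drug loaded / drug initial) * 100
DLE = 48.4 / 91.0 * 100
DLE = 0.5319 * 100
DLE = 53.19%

53.19


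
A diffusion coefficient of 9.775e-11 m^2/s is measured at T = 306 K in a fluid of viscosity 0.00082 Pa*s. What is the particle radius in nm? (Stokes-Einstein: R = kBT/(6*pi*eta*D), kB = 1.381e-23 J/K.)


Stokes-Einstein: R = kB*T / (6*pi*eta*D)
R = 1.381e-23 * 306 / (6 * pi * 0.00082 * 9.775e-11)
R = 2.79694e-09 m = 2.8 nm

2.8


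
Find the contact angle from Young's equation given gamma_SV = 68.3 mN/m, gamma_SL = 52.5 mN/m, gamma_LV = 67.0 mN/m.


cos(theta) = (gamma_SV - gamma_SL) / gamma_LV
cos(theta) = (68.3 - 52.5) / 67.0
cos(theta) = 0.235821
theta = arccos(0.235821) = 76.36 degrees

76.36


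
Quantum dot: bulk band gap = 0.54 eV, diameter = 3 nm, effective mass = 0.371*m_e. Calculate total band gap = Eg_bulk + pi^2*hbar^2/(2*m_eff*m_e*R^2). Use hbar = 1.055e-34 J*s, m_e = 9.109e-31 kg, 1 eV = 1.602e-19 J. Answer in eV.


Radius R = 3/2 nm = 1.5e-09 m
Confinement energy dE = pi^2 * hbar^2 / (2 * m_eff * m_e * R^2)
dE = pi^2 * (1.055e-34)^2 / (2 * 0.371 * 9.109e-31 * (1.5e-09)^2) J, divided by 1.602e-19 J/eV
dE = 0.4509 eV
Total band gap = E_g(bulk) + dE = 0.54 + 0.4509 = 0.9909 eV

0.9909


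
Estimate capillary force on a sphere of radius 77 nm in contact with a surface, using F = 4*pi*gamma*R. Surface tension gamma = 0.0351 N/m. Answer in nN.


Convert radius: R = 77 nm = 7.7e-08 m
F = 4 * pi * gamma * R
F = 4 * pi * 0.0351 * 7.7e-08
F = 3.39631e-08 N = 33.9631 nN

33.9631


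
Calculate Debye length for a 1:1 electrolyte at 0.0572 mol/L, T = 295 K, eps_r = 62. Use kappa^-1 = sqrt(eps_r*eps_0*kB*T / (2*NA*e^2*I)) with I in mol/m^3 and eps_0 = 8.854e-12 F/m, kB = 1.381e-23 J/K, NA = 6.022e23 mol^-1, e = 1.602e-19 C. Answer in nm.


Ionic strength I = 0.0572 * 1^2 * 1000 = 57.2 mol/m^3
kappa^-1 = sqrt(62 * 8.854e-12 * 1.381e-23 * 295 / (2 * 6.022e23 * (1.602e-19)^2 * 57.2))
kappa^-1 = 1.125 nm

1.125


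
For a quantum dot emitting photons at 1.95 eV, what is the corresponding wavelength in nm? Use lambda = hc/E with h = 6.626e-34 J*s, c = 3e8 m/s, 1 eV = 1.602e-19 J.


Convert energy: E = 1.95 eV = 1.95 * 1.602e-19 = 3.1239e-19 J
lambda = h*c / E = 6.626e-34 * 3e8 / 3.1239e-19
lambda = 6.3632e-07 m = 636.3 nm

636.3


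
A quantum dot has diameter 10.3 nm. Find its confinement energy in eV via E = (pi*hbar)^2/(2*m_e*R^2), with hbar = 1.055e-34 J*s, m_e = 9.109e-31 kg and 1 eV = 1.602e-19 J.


Radius R = 10.3/2 = 5.15 nm = 5.15e-09 m
E = (pi * 1.055e-34)^2 / (2 * 9.109e-31 * (5.15e-09)^2)
E(J) = 2.27347e-21
E = E(J) / 1.602e-19 = 0.0142 eV

0.0142


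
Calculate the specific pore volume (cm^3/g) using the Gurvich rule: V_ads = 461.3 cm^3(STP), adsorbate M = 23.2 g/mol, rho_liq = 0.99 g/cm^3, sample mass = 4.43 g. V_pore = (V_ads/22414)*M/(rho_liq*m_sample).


Moles adsorbed n = V_ads / 22414 = 461.3 / 22414 = 2.058089e-02 mol
Liquid volume V_liq = n * M / rho_liq = 2.058089e-02 * 23.2 / 0.99 = 0.48230 cm^3
Specific pore volume V_pore = V_liq / m_sample = 0.48230 / 4.43
V_pore = 0.1089 cm^3/g

0.1089


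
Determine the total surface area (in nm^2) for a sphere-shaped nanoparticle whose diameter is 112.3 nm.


Radius r = 112.3/2 = 56.15 nm
Surface area SA = 4 * pi * r^2
SA = 4 * pi * (56.15)^2
SA = 39619.54 nm^2

39619.54


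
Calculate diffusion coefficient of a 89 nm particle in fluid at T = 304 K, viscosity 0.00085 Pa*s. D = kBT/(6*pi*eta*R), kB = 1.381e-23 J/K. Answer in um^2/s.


Radius R = 89/2 = 44.5 nm = 4.45e-08 m
D = kB*T / (6*pi*eta*R)
D = 1.381e-23 * 304 / (6 * pi * 0.00085 * 4.45e-08)
D = 5.88826e-12 m^2/s = 5.888 um^2/s

5.888


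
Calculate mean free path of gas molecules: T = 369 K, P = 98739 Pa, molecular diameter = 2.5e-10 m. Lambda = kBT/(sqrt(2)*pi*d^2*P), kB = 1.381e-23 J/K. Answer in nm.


Mean free path: lambda = kB*T / (sqrt(2) * pi * d^2 * P)
lambda = 1.381e-23 * 369 / (sqrt(2) * pi * (2.5e-10)^2 * 98739)
lambda = 1.8586e-07 m
lambda = 185.86 nm

185.86


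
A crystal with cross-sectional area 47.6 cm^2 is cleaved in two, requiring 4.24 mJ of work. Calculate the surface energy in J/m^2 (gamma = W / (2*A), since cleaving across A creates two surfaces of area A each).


Convert: A = 47.6 cm^2 = 0.00476 m^2, W = 4.24 mJ = 0.00424 J
Cleaving exposes two faces of area A, so total new surface = 2*A and gamma = W / (2*A)
gamma = 0.00424 / (2 * 0.00476)
gamma = 0.445 J/m^2

0.445


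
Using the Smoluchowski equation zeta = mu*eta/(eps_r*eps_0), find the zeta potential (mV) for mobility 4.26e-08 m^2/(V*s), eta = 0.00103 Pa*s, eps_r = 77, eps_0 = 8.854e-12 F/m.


Smoluchowski equation: zeta = mu * eta / (eps_r * eps_0)
zeta = 4.26e-08 * 0.00103 / (77 * 8.854e-12)
zeta = 0.06436 V = 64.36 mV

64.36


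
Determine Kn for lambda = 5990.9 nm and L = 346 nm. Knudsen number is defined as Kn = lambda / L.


Knudsen number Kn = lambda / L
Kn = 5990.9 / 346
Kn = 17.3147

17.3147


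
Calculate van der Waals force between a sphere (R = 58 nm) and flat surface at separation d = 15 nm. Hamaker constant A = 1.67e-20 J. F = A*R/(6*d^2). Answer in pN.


Convert to SI: R = 58 nm = 5.8e-08 m, d = 15 nm = 1.5e-08 m
F = A * R / (6 * d^2)
F = 1.67e-20 * 5.8e-08 / (6 * (1.5e-08)^2)
F = 7.17481e-13 N = 0.717 pN

0.717


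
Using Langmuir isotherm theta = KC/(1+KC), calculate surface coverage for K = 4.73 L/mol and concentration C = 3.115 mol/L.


Langmuir isotherm: theta = K*C / (1 + K*C)
K*C = 4.73 * 3.115 = 14.73395
theta = 14.73395 / (1 + 14.73395) = 14.73395 / 15.73395
theta = 0.9364

0.9364


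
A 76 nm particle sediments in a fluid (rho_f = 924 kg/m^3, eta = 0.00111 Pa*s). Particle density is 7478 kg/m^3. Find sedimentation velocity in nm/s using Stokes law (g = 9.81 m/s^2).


Radius R = 76/2 nm = 3.8e-08 m
Density difference = 7478 - 924 = 6554 kg/m^3
v = 2 * R^2 * (rho_p - rho_f) * g / (9 * eta)
v = 2 * (3.8e-08)^2 * 6554 * 9.81 / (9 * 0.00111)
v = 1.85869e-08 m/s = 18.5869 nm/s

18.5869


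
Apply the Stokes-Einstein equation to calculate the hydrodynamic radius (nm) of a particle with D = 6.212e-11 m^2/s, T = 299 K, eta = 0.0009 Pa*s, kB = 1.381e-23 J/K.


Stokes-Einstein: R = kB*T / (6*pi*eta*D)
R = 1.381e-23 * 299 / (6 * pi * 0.0009 * 6.212e-11)
R = 3.91823e-09 m = 3.92 nm

3.92


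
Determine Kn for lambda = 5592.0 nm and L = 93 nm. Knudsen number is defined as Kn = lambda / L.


Knudsen number Kn = lambda / L
Kn = 5592.0 / 93
Kn = 60.129

60.129


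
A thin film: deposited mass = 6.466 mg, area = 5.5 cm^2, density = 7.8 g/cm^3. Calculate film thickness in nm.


Convert: m = 6.466 mg = 6.4660e-06 kg, A = 5.5 cm^2 = 5.5000e-04 m^2, rho = 7.8 g/cm^3 = 7800 kg/m^3
t = m / (A * rho)
t = 6.4660e-06 / (5.5000e-04 * 7800)
t = 1.5072e-06 m = 1507.2 nm

1507.2


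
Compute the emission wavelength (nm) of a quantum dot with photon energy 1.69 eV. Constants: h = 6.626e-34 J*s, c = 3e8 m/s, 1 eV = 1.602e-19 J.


Convert energy: E = 1.69 eV = 1.69 * 1.602e-19 = 2.70738e-19 J
lambda = h*c / E = 6.626e-34 * 3e8 / 2.70738e-19
lambda = 7.34215e-07 m = 734.2 nm

734.2


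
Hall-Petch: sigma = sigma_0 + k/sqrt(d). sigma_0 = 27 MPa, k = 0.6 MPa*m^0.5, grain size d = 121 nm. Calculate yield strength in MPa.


d = 121 nm = 1.21e-07 m
sqrt(d) = 0.0003478505
Hall-Petch contribution = k / sqrt(d) = 0.6 / 0.0003478505 = 1724.9 MPa
sigma = sigma_0 + k/sqrt(d) = 27 + 1724.9 = 1751.9 MPa

1751.9


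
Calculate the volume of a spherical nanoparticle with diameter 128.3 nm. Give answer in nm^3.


Radius r = 128.3/2 = 64.15 nm
Volume V = (4/3) * pi * r^3
V = (4/3) * pi * (64.15)^3
V = 1105805.11 nm^3

1105805.11


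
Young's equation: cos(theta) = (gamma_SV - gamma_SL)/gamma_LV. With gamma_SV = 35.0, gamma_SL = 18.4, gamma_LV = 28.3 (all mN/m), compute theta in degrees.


cos(theta) = (gamma_SV - gamma_SL) / gamma_LV
cos(theta) = (35.0 - 18.4) / 28.3
cos(theta) = 0.586572
theta = arccos(0.586572) = 54.09 degrees

54.09


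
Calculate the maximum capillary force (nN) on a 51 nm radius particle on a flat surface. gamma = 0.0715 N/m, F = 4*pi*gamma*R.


Convert radius: R = 51 nm = 5.1e-08 m
F = 4 * pi * gamma * R
F = 4 * pi * 0.0715 * 5.1e-08
F = 4.58233e-08 N = 45.8233 nN

45.8233


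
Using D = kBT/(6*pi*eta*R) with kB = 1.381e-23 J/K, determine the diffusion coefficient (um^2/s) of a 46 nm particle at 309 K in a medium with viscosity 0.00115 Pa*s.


Radius R = 46/2 = 23 nm = 2.3e-08 m
D = kB*T / (6*pi*eta*R)
D = 1.381e-23 * 309 / (6 * pi * 0.00115 * 2.3e-08)
D = 8.55905e-12 m^2/s = 8.559 um^2/s

8.559


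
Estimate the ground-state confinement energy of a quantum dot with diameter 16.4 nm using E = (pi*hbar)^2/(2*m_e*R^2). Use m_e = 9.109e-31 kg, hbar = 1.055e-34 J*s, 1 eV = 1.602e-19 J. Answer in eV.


Radius R = 16.4/2 = 8.2 nm = 8.2e-09 m
E = (pi * 1.055e-34)^2 / (2 * 9.109e-31 * (8.2e-09)^2)
E(J) = 8.9676e-22
E = E(J) / 1.602e-19 = 0.0056 eV

0.0056


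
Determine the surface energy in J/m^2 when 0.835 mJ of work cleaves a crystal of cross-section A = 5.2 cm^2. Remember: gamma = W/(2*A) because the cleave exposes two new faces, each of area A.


Convert: A = 5.2 cm^2 = 0.00052 m^2, W = 0.835 mJ = 0.000835 J
Cleaving exposes two faces of area A, so total new surface = 2*A and gamma = W / (2*A)
gamma = 0.000835 / (2 * 0.00052)
gamma = 0.803 J/m^2

0.803


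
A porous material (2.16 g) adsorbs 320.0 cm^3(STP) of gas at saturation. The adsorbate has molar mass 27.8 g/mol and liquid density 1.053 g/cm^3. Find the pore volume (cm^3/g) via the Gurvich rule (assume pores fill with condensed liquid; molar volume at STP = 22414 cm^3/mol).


Moles adsorbed n = V_ads / 22414 = 320.0 / 22414 = 1.427679e-02 mol
Liquid volume V_liq = n * M / rho_liq = 1.427679e-02 * 27.8 / 1.053 = 0.37692 cm^3
Specific pore volume V_pore = V_liq / m_sample = 0.37692 / 2.16
V_pore = 0.1745 cm^3/g

0.1745


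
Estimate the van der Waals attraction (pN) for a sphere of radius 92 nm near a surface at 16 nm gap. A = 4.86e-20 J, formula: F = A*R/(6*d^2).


Convert to SI: R = 92 nm = 9.2e-08 m, d = 16 nm = 1.6e-08 m
F = A * R / (6 * d^2)
F = 4.86e-20 * 9.2e-08 / (6 * (1.6e-08)^2)
F = 2.91094e-12 N = 2.911 pN

2.911


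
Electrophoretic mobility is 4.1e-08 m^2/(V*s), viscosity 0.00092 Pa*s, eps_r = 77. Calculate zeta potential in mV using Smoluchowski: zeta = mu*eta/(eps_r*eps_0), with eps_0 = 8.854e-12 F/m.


Smoluchowski equation: zeta = mu * eta / (eps_r * eps_0)
zeta = 4.1e-08 * 0.00092 / (77 * 8.854e-12)
zeta = 0.055328 V = 55.33 mV

55.33


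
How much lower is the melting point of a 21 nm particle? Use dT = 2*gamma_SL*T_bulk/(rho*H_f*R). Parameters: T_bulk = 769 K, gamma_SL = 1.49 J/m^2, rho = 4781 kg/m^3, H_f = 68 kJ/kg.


Radius R = 21/2 = 10.5 nm = 1.05e-08 m
Convert H_f = 68 kJ/kg = 68000 J/kg
dT = 2 * gamma_SL * T_bulk / (rho * H_f * R)
dT = 2 * 1.49 * 769 / (4781 * 68000 * 1.05e-08)
dT = 671.3 K

671.3


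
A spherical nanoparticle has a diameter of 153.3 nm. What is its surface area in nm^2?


Radius r = 153.3/2 = 76.65 nm
Surface area SA = 4 * pi * r^2
SA = 4 * pi * (76.65)^2
SA = 73830.22 nm^2

73830.22


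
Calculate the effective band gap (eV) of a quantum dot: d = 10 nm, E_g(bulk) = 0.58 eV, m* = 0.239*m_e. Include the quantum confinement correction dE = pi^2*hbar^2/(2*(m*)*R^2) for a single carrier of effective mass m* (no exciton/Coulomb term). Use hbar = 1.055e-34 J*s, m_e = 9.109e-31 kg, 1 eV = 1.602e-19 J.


Radius R = 10/2 nm = 5e-09 m
Confinement energy dE = pi^2 * hbar^2 / (2 * m_eff * m_e * R^2)
dE = pi^2 * (1.055e-34)^2 / (2 * 0.239 * 9.109e-31 * (5e-09)^2) J, divided by 1.602e-19 J/eV
dE = 0.063 eV
Total band gap = E_g(bulk) + dE = 0.58 + 0.063 = 0.643 eV

0.643


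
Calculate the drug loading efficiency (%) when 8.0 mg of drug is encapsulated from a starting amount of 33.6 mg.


Drug loading efficiency = (drug loaded / drug initial) * 100
DLE = 8.0 / 33.6 * 100
DLE = 0.2381 * 100
DLE = 23.81%

23.81


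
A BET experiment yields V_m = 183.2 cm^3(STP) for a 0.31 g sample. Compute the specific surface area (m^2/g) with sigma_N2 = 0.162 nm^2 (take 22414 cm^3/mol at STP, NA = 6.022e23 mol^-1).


Number of moles in monolayer = V_m / 22414 = 183.2 / 22414 = 0.00817346
Number of molecules = moles * NA = 0.00817346 * 6.022e23
SA = molecules * sigma / mass
SA = (183.2 / 22414) * 6.022e23 * 0.162e-18 / 0.31
SA = 2572.2 m^2/g

2572.2


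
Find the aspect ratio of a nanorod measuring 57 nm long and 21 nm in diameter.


Aspect ratio AR = length / diameter
AR = 57 / 21
AR = 2.71

2.71


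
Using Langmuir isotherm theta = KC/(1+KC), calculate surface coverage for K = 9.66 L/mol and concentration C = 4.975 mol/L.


Langmuir isotherm: theta = K*C / (1 + K*C)
K*C = 9.66 * 4.975 = 48.0585
theta = 48.0585 / (1 + 48.0585) = 48.0585 / 49.0585
theta = 0.9796

0.9796


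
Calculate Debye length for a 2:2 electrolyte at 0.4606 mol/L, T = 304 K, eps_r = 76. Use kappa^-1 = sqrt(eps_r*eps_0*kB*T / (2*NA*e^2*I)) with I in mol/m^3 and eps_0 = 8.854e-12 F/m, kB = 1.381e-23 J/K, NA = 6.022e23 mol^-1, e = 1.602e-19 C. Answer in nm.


Ionic strength I = 0.4606 * 2^2 * 1000 = 1842.4 mol/m^3
kappa^-1 = sqrt(76 * 8.854e-12 * 1.381e-23 * 304 / (2 * 6.022e23 * (1.602e-19)^2 * 1842.4))
kappa^-1 = 0.223 nm

0.223


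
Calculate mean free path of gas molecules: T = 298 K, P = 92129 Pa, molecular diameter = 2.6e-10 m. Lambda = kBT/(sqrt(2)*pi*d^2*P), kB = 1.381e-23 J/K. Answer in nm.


Mean free path: lambda = kB*T / (sqrt(2) * pi * d^2 * P)
lambda = 1.381e-23 * 298 / (sqrt(2) * pi * (2.6e-10)^2 * 92129)
lambda = 1.48731e-07 m
lambda = 148.73 nm

148.73


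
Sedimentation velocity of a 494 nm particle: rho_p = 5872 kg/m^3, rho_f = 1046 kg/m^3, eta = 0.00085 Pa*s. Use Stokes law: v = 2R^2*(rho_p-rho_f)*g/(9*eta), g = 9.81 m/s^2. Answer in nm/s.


Radius R = 494/2 nm = 2.47e-07 m
Density difference = 5872 - 1046 = 4826 kg/m^3
v = 2 * R^2 * (rho_p - rho_f) * g / (9 * eta)
v = 2 * (2.47e-07)^2 * 4826 * 9.81 / (9 * 0.00085)
v = 7.55125e-07 m/s = 755.1249 nm/s

755.1249


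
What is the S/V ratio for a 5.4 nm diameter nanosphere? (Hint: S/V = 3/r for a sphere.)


Radius r = 5.4/2 = 2.7 nm
S/V = 3 / r = 3 / 2.7
S/V = 1.1111 nm^-1

1.1111


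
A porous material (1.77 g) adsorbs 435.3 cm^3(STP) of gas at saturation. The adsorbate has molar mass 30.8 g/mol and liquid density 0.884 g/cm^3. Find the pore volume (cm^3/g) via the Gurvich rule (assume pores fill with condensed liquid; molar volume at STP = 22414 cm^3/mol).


Moles adsorbed n = V_ads / 22414 = 435.3 / 22414 = 1.942090e-02 mol
Liquid volume V_liq = n * M / rho_liq = 1.942090e-02 * 30.8 / 0.884 = 0.67666 cm^3
Specific pore volume V_pore = V_liq / m_sample = 0.67666 / 1.77
V_pore = 0.3823 cm^3/g

0.3823


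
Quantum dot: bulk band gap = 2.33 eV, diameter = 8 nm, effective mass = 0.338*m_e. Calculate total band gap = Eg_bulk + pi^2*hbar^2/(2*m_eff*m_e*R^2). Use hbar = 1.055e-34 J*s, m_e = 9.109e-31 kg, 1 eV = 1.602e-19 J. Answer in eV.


Radius R = 8/2 nm = 4e-09 m
Confinement energy dE = pi^2 * hbar^2 / (2 * m_eff * m_e * R^2)
dE = pi^2 * (1.055e-34)^2 / (2 * 0.338 * 9.109e-31 * (4e-09)^2) J, divided by 1.602e-19 J/eV
dE = 0.0696 eV
Total band gap = E_g(bulk) + dE = 2.33 + 0.0696 = 2.3996 eV

2.3996


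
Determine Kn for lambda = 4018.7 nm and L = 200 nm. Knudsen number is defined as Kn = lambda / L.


Knudsen number Kn = lambda / L
Kn = 4018.7 / 200
Kn = 20.0935

20.0935


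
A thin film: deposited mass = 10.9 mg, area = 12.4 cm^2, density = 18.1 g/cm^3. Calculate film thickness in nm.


Convert: m = 10.9 mg = 1.0900e-05 kg, A = 12.4 cm^2 = 1.2400e-03 m^2, rho = 18.1 g/cm^3 = 18100 kg/m^3
t = m / (A * rho)
t = 1.0900e-05 / (1.2400e-03 * 18100)
t = 4.8565e-07 m = 485.7 nm

485.7


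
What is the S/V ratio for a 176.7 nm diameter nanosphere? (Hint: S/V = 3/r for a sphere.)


Radius r = 176.7/2 = 88.35 nm
S/V = 3 / r = 3 / 88.35
S/V = 0.034 nm^-1

0.034


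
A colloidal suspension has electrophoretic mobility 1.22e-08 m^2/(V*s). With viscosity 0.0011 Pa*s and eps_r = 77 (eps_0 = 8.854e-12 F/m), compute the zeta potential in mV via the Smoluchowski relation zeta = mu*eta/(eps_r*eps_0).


Smoluchowski equation: zeta = mu * eta / (eps_r * eps_0)
zeta = 1.22e-08 * 0.0011 / (77 * 8.854e-12)
zeta = 0.019684 V = 19.68 mV

19.68


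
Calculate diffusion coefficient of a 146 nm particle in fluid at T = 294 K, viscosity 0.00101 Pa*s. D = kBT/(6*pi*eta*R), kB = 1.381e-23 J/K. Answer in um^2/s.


Radius R = 146/2 = 73 nm = 7.3e-08 m
D = kB*T / (6*pi*eta*R)
D = 1.381e-23 * 294 / (6 * pi * 0.00101 * 7.3e-08)
D = 2.92143e-12 m^2/s = 2.921 um^2/s

2.921


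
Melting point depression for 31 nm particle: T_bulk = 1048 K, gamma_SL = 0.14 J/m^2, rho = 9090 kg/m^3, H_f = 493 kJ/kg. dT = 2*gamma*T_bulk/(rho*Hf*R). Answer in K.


Radius R = 31/2 = 15.5 nm = 1.55e-08 m
Convert H_f = 493 kJ/kg = 493000 J/kg
dT = 2 * gamma_SL * T_bulk / (rho * H_f * R)
dT = 2 * 0.14 * 1048 / (9090 * 493000 * 1.55e-08)
dT = 4.2 K

4.2


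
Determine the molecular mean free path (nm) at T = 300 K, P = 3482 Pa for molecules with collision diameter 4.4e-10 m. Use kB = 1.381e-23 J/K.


Mean free path: lambda = kB*T / (sqrt(2) * pi * d^2 * P)
lambda = 1.381e-23 * 300 / (sqrt(2) * pi * (4.4e-10)^2 * 3482)
lambda = 1.3833e-06 m
lambda = 1383.3 nm

1383.3


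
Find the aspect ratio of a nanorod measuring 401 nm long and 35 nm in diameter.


Aspect ratio AR = length / diameter
AR = 401 / 35
AR = 11.46

11.46


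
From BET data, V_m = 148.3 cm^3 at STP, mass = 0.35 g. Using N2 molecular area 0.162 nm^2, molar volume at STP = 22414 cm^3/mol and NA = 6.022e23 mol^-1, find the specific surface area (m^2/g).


Number of moles in monolayer = V_m / 22414 = 148.3 / 22414 = 0.0066164
Number of molecules = moles * NA = 0.0066164 * 6.022e23
SA = molecules * sigma / mass
SA = (148.3 / 22414) * 6.022e23 * 0.162e-18 / 0.35
SA = 1844.2 m^2/g

1844.2


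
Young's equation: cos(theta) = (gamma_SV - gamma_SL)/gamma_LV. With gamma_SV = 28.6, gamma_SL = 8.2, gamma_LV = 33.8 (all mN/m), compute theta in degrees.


cos(theta) = (gamma_SV - gamma_SL) / gamma_LV
cos(theta) = (28.6 - 8.2) / 33.8
cos(theta) = 0.60355
theta = arccos(0.60355) = 52.88 degrees

52.88


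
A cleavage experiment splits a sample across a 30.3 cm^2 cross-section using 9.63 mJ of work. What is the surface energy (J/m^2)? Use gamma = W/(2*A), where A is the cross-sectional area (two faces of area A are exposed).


Convert: A = 30.3 cm^2 = 0.00303 m^2, W = 9.63 mJ = 0.00963 J
Cleaving exposes two faces of area A, so total new surface = 2*A and gamma = W / (2*A)
gamma = 0.00963 / (2 * 0.00303)
gamma = 1.589 J/m^2

1.589


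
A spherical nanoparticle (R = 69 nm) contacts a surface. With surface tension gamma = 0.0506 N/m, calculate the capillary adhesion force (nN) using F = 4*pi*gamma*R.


Convert radius: R = 69 nm = 6.9e-08 m
F = 4 * pi * gamma * R
F = 4 * pi * 0.0506 * 6.9e-08
F = 4.38742e-08 N = 43.8742 nN

43.8742


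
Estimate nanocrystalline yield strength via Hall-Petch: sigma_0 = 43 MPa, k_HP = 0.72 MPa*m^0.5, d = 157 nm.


d = 157 nm = 1.57e-07 m
sqrt(d) = 0.0003962323
Hall-Petch contribution = k / sqrt(d) = 0.72 / 0.0003962323 = 1817.1 MPa
sigma = sigma_0 + k/sqrt(d) = 43 + 1817.1 = 1860.1 MPa

1860.1


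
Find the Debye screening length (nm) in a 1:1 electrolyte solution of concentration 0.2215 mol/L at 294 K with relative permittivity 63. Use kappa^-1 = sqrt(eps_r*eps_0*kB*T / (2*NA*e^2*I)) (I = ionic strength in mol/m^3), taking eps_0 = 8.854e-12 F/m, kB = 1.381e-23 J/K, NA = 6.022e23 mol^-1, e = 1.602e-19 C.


Ionic strength I = 0.2215 * 1^2 * 1000 = 221.5 mol/m^3
kappa^-1 = sqrt(63 * 8.854e-12 * 1.381e-23 * 294 / (2 * 6.022e23 * (1.602e-19)^2 * 221.5))
kappa^-1 = 0.575 nm

0.575


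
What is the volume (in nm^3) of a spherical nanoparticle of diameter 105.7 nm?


Radius r = 105.7/2 = 52.85 nm
Volume V = (4/3) * pi * r^3
V = (4/3) * pi * (52.85)^3
V = 618334.65 nm^3

618334.65


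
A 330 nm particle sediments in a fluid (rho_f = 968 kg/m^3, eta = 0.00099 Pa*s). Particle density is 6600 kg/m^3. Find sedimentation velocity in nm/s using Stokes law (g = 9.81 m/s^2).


Radius R = 330/2 nm = 1.65e-07 m
Density difference = 6600 - 968 = 5632 kg/m^3
v = 2 * R^2 * (rho_p - rho_f) * g / (9 * eta)
v = 2 * (1.65e-07)^2 * 5632 * 9.81 / (9 * 0.00099)
v = 3.37638e-07 m/s = 337.6384 nm/s

337.6384


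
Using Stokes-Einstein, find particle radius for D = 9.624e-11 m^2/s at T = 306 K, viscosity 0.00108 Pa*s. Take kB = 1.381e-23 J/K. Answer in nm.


Stokes-Einstein: R = kB*T / (6*pi*eta*D)
R = 1.381e-23 * 306 / (6 * pi * 0.00108 * 9.624e-11)
R = 2.15692e-09 m = 2.16 nm

2.16


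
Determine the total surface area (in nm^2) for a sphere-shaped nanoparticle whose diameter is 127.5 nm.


Radius r = 127.5/2 = 63.75 nm
Surface area SA = 4 * pi * r^2
SA = 4 * pi * (63.75)^2
SA = 51070.52 nm^2

51070.52


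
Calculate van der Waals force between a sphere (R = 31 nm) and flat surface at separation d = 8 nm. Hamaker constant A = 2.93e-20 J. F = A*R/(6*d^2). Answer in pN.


Convert to SI: R = 31 nm = 3.1e-08 m, d = 8 nm = 8e-09 m
F = A * R / (6 * d^2)
F = 2.93e-20 * 3.1e-08 / (6 * (8e-09)^2)
F = 2.36536e-12 N = 2.365 pN

2.365


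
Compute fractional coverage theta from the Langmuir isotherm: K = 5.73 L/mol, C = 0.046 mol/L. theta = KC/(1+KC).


Langmuir isotherm: theta = K*C / (1 + K*C)
K*C = 5.73 * 0.046 = 0.26358
theta = 0.26358 / (1 + 0.26358) = 0.26358 / 1.26358
theta = 0.2086

0.2086


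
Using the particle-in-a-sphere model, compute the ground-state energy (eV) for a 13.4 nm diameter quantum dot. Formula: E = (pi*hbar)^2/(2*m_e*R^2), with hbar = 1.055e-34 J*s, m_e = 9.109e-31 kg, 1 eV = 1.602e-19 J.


Radius R = 13.4/2 = 6.7 nm = 6.7e-09 m
E = (pi * 1.055e-34)^2 / (2 * 9.109e-31 * (6.7e-09)^2)
E(J) = 1.34324e-21
E = E(J) / 1.602e-19 = 0.0084 eV

0.0084


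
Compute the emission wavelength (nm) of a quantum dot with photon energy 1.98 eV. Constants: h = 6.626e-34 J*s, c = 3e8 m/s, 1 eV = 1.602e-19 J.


Convert energy: E = 1.98 eV = 1.98 * 1.602e-19 = 3.17196e-19 J
lambda = h*c / E = 6.626e-34 * 3e8 / 3.17196e-19
lambda = 6.26679e-07 m = 626.7 nm

626.7


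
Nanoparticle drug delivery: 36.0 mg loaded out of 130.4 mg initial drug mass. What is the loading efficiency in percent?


Drug loading efficiency = (drug loaded / drug initial) * 100
DLE = 36.0 / 130.4 * 100
DLE = 0.2761 * 100
DLE = 27.61%

27.61


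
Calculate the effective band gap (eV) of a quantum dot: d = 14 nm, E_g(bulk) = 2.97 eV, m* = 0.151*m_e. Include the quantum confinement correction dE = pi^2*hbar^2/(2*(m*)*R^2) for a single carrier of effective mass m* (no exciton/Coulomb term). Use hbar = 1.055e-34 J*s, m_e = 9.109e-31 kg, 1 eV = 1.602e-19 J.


Radius R = 14/2 nm = 7e-09 m
Confinement energy dE = pi^2 * hbar^2 / (2 * m_eff * m_e * R^2)
dE = pi^2 * (1.055e-34)^2 / (2 * 0.151 * 9.109e-31 * (7e-09)^2) J, divided by 1.602e-19 J/eV
dE = 0.0509 eV
Total band gap = E_g(bulk) + dE = 2.97 + 0.0509 = 3.0209 eV

3.0209


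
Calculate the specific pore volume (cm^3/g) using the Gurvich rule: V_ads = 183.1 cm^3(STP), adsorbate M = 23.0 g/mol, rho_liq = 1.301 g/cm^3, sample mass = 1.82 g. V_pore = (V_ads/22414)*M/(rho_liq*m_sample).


Moles adsorbed n = V_ads / 22414 = 183.1 / 22414 = 8.169002e-03 mol
Liquid volume V_liq = n * M / rho_liq = 8.169002e-03 * 23.0 / 1.301 = 0.14442 cm^3
Specific pore volume V_pore = V_liq / m_sample = 0.14442 / 1.82
V_pore = 0.0794 cm^3/g

0.0794


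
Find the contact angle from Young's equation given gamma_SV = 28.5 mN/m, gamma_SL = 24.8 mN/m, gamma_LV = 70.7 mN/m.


cos(theta) = (gamma_SV - gamma_SL) / gamma_LV
cos(theta) = (28.5 - 24.8) / 70.7
cos(theta) = 0.052334
theta = arccos(0.052334) = 87.0 degrees

87.0


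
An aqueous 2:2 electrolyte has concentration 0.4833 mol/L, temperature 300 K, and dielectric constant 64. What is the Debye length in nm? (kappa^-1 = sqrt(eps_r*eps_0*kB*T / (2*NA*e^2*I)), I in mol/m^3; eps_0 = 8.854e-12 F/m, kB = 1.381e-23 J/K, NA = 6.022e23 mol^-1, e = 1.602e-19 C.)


Ionic strength I = 0.4833 * 2^2 * 1000 = 1933.2 mol/m^3
kappa^-1 = sqrt(64 * 8.854e-12 * 1.381e-23 * 300 / (2 * 6.022e23 * (1.602e-19)^2 * 1933.2))
kappa^-1 = 0.198 nm

0.198


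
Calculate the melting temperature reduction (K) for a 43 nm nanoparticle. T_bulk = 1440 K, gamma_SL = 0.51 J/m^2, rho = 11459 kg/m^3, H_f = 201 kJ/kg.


Radius R = 43/2 = 21.5 nm = 2.15e-08 m
Convert H_f = 201 kJ/kg = 201000 J/kg
dT = 2 * gamma_SL * T_bulk / (rho * H_f * R)
dT = 2 * 0.51 * 1440 / (11459 * 201000 * 2.15e-08)
dT = 29.7 K

29.7


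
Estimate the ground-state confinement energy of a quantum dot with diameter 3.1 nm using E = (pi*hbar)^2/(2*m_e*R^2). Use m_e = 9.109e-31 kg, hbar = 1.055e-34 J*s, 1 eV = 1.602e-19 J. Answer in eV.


Radius R = 3.1/2 = 1.55 nm = 1.55e-09 m
E = (pi * 1.055e-34)^2 / (2 * 9.109e-31 * (1.55e-09)^2)
E(J) = 2.50981e-20
E = E(J) / 1.602e-19 = 0.1567 eV

0.1567
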